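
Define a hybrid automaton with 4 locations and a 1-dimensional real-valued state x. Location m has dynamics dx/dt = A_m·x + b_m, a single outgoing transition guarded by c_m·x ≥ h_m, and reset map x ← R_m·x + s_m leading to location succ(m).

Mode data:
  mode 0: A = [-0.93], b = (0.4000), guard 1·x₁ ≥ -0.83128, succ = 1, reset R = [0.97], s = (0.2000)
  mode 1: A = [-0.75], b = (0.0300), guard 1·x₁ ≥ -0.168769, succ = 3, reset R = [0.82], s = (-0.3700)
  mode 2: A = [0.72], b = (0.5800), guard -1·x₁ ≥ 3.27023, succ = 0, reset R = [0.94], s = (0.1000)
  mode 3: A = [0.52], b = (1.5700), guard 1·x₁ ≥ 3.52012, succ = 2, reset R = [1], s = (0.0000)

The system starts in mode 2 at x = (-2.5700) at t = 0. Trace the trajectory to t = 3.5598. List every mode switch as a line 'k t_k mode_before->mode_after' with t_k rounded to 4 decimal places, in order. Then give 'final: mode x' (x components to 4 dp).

Mode 2: guard c·x = 3.2702 hit at Δt = 0.4642 (t = 0.4642), x⁻ = (-3.2702) → reset → x⁺ = (-2.9740), jump to mode 0
Mode 0: guard c·x = -0.8313 hit at Δt = 1.0675 (t = 1.5317), x⁻ = (-0.8313) → reset → x⁺ = (-0.6063), jump to mode 1
Mode 1: guard c·x = -0.1688 hit at Δt = 1.5068 (t = 3.0385), x⁻ = (-0.1688) → reset → x⁺ = (-0.5084), jump to mode 3
Mode 3: flow for 0.5213 to horizon, guard not reached → x = (0.2734)

1 0.4642 2->0
2 1.5317 0->1
3 3.0385 1->3
final: 3 0.2734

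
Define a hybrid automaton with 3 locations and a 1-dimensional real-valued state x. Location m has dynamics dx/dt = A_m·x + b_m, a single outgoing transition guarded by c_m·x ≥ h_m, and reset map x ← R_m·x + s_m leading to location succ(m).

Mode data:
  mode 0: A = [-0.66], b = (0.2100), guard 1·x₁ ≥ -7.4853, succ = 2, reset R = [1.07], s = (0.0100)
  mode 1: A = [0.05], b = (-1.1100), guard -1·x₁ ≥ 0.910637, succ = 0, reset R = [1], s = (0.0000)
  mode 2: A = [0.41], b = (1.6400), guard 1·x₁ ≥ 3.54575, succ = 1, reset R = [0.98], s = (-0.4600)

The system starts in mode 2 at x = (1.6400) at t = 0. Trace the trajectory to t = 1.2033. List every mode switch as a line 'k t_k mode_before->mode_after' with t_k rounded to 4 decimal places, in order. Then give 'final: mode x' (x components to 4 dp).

Mode 2: guard c·x = 3.5457 hit at Δt = 0.7100 (t = 0.7100), x⁻ = (3.5457) → reset → x⁺ = (3.0148), jump to mode 1
Mode 1: flow for 0.4933 to horizon, guard not reached → x = (2.5357)

1 0.7100 2->1
final: 1 2.5357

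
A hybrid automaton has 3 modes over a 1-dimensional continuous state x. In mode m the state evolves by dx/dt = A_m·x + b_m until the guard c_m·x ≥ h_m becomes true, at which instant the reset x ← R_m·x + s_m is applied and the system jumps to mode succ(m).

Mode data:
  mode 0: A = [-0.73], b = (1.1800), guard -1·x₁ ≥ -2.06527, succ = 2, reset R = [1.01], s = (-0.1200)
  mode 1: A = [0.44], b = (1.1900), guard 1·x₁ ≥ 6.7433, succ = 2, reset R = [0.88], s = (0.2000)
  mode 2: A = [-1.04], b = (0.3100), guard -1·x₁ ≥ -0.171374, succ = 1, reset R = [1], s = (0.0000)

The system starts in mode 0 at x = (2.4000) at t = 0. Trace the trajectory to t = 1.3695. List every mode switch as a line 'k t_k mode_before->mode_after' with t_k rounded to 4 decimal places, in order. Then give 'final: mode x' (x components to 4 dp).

1 0.7633 0->2
final: 2 1.1860

Mode 0: guard c·x = -2.0653 hit at Δt = 0.7633 (t = 0.7633), x⁻ = (2.0653) → reset → x⁺ = (1.9659), jump to mode 2
Mode 2: flow for 0.6062 to horizon, guard not reached → x = (1.1860)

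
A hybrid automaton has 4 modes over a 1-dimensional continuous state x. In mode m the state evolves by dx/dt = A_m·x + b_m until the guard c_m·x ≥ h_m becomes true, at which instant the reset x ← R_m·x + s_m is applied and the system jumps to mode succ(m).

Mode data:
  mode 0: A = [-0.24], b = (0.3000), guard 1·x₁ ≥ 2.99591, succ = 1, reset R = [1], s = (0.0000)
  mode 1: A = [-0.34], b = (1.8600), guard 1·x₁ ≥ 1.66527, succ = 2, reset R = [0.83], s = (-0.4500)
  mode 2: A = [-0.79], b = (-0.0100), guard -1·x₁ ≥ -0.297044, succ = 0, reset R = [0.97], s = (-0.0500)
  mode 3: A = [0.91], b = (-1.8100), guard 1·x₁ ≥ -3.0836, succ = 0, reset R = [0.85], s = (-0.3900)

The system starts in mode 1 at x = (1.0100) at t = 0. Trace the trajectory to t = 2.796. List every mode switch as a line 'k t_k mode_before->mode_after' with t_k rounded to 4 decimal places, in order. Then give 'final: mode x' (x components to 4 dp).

Mode 1: guard c·x = 1.6653 hit at Δt = 0.4673 (t = 0.4673), x⁻ = (1.6653) → reset → x⁺ = (0.9322), jump to mode 2
Mode 2: guard c·x = -0.2970 hit at Δt = 1.4119 (t = 1.8792), x⁻ = (0.2970) → reset → x⁺ = (0.2381), jump to mode 0
Mode 0: flow for 0.9168 to horizon, guard not reached → x = (0.4380)

1 0.4673 1->2
2 1.8792 2->0
final: 0 0.4380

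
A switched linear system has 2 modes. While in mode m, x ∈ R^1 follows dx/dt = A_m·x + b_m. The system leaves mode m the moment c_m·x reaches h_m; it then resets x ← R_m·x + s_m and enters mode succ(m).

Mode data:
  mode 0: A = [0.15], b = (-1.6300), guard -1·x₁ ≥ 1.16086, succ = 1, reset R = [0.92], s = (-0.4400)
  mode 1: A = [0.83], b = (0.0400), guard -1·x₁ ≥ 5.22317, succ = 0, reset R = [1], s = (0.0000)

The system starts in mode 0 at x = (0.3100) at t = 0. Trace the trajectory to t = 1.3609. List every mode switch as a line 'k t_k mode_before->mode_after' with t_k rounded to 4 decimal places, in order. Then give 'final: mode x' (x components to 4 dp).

1 0.8696 0->1
final: 1 -2.2430

Mode 0: guard c·x = 1.1609 hit at Δt = 0.8696 (t = 0.8696), x⁻ = (-1.1609) → reset → x⁺ = (-1.5080), jump to mode 1
Mode 1: flow for 0.4913 to horizon, guard not reached → x = (-2.2430)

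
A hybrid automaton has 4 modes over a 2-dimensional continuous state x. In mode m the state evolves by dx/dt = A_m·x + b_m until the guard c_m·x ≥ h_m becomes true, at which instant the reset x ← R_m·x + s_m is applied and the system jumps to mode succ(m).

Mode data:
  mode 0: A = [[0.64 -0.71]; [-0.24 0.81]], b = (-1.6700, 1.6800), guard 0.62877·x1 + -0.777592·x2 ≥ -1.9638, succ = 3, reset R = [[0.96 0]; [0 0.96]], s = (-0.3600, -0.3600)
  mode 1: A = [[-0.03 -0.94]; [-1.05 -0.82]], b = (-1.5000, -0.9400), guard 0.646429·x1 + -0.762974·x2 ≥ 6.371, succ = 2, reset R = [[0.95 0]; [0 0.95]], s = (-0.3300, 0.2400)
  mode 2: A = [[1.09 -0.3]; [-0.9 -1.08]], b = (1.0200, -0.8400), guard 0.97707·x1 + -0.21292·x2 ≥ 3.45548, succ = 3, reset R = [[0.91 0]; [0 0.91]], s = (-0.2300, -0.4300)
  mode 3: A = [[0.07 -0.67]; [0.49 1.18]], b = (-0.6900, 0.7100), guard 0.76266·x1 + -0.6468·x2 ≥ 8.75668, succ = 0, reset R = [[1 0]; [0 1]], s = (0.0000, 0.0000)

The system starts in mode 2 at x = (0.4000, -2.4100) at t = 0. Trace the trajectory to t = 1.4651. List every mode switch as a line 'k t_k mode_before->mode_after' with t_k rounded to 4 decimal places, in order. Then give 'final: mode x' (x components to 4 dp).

Mode 2: guard c·x = 3.4555 hit at Δt = 0.7869 (t = 0.7869), x⁻ = (3.0363, -2.2955) → reset → x⁺ = (2.5331, -2.5189), jump to mode 3
Mode 3: flow for 0.6782 to horizon, guard not reached → x = (3.5336, -3.3771)

1 0.7869 2->3
final: 3 3.5336 -3.3771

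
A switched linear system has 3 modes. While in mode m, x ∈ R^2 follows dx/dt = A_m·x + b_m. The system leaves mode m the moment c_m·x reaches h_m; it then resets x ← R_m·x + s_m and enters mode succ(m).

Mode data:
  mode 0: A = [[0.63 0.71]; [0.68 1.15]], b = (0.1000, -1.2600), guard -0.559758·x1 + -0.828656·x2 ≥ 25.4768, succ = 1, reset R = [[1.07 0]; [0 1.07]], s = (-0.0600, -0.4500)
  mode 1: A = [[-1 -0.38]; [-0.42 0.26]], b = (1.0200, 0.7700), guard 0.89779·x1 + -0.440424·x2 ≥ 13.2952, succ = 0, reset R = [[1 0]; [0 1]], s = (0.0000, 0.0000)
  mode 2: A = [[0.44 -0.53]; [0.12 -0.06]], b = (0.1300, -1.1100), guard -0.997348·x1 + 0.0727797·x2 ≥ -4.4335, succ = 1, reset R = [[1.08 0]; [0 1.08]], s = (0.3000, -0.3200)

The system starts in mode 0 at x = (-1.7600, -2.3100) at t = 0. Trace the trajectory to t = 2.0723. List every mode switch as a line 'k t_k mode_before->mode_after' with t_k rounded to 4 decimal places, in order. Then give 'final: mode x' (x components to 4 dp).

Mode 0: guard c·x = 25.4768 hit at Δt = 1.2300 (t = 1.2300), x⁻ = (-13.9281, -21.3363) → reset → x⁺ = (-14.9631, -23.2798), jump to mode 1
Mode 1: flow for 0.8423 to horizon, guard not reached → x = (-0.6600, -25.4315)

1 1.2300 0->1
final: 1 -0.6600 -25.4315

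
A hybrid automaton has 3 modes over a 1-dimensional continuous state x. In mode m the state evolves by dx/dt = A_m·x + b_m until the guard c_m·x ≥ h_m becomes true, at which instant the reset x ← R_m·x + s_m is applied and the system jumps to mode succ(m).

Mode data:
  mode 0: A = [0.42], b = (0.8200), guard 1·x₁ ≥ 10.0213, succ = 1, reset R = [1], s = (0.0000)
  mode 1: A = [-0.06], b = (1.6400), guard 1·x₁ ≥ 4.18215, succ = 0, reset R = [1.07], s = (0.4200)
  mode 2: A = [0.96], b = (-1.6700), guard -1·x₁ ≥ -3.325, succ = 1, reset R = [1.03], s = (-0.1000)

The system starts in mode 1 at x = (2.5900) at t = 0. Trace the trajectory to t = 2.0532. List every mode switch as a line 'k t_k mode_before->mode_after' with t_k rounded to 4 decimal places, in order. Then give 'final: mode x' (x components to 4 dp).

1 1.1085 1->0
final: 0 8.2296

Mode 1: guard c·x = 4.1822 hit at Δt = 1.1085 (t = 1.1085), x⁻ = (4.1821) → reset → x⁺ = (4.8949), jump to mode 0
Mode 0: flow for 0.9447 to horizon, guard not reached → x = (8.2296)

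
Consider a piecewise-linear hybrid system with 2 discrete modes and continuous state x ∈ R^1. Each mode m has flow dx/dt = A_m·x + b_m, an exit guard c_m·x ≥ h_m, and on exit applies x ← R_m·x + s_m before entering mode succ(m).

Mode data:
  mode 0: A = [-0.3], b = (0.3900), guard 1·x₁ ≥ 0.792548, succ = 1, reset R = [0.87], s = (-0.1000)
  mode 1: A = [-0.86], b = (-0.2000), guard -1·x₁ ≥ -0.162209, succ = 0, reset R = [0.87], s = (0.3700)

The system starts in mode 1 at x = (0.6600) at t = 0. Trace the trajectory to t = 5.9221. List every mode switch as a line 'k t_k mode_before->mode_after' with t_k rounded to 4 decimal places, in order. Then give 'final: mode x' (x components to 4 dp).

1 0.9486 1->0
2 2.4193 0->1
3 3.2722 1->0
4 4.7429 0->1
5 5.5959 1->0
final: 0 0.5847

Mode 1: guard c·x = -0.1622 hit at Δt = 0.9486 (t = 0.9486), x⁻ = (0.1622) → reset → x⁺ = (0.5111), jump to mode 0
Mode 0: guard c·x = 0.7925 hit at Δt = 1.4707 (t = 2.4193), x⁻ = (0.7925) → reset → x⁺ = (0.5895), jump to mode 1
Mode 1: guard c·x = -0.1622 hit at Δt = 0.8529 (t = 3.2722), x⁻ = (0.1622) → reset → x⁺ = (0.5111), jump to mode 0
Mode 0: guard c·x = 0.7925 hit at Δt = 1.4707 (t = 4.7429), x⁻ = (0.7925) → reset → x⁺ = (0.5895), jump to mode 1
Mode 1: guard c·x = -0.1622 hit at Δt = 0.8529 (t = 5.5959), x⁻ = (0.1622) → reset → x⁺ = (0.5111), jump to mode 0
Mode 0: flow for 0.3262 to horizon, guard not reached → x = (0.5847)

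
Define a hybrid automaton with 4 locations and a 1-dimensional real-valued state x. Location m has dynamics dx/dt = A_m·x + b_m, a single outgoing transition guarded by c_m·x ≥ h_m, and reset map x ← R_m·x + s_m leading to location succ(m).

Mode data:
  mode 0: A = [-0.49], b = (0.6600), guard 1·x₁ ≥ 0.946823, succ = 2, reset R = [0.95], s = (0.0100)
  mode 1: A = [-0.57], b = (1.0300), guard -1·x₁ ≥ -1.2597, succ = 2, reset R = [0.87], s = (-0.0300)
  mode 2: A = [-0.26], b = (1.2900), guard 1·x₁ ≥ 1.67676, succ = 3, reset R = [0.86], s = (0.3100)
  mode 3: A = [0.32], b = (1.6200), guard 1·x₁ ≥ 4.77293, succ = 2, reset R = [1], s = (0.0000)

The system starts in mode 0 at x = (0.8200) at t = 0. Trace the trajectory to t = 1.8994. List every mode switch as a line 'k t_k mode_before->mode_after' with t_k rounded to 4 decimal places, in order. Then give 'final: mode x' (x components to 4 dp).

1 0.5619 0->2
2 1.3693 2->3
final: 3 3.0118

Mode 0: guard c·x = 0.9468 hit at Δt = 0.5619 (t = 0.5619), x⁻ = (0.9468) → reset → x⁺ = (0.9095), jump to mode 2
Mode 2: guard c·x = 1.6768 hit at Δt = 0.8074 (t = 1.3693), x⁻ = (1.6768) → reset → x⁺ = (1.7520), jump to mode 3
Mode 3: flow for 0.5301 to horizon, guard not reached → x = (3.0118)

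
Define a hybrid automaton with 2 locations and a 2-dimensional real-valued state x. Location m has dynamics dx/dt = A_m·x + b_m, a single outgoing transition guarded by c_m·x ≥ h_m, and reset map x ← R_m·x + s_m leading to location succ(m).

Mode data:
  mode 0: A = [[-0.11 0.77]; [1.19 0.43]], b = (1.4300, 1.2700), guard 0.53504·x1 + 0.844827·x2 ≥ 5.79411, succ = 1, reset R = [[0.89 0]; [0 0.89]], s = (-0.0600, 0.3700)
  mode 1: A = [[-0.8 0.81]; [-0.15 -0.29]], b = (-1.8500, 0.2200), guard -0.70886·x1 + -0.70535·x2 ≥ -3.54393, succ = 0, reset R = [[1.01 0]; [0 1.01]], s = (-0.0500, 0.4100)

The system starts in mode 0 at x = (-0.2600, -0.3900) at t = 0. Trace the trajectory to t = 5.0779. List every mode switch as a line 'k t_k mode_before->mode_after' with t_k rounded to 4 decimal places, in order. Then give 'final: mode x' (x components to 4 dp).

Mode 0: guard c·x = 5.7941 hit at Δt = 1.5860 (t = 1.5860), x⁻ = (3.4262, 4.6885) → reset → x⁺ = (2.9893, 4.5427), jump to mode 1
Mode 1: guard c·x = -3.5439 hit at Δt = 1.2092 (t = 2.7952), x⁻ = (1.9719, 3.0427) → reset → x⁺ = (1.9416, 3.4831), jump to mode 0
Mode 0: guard c·x = 5.7941 hit at Δt = 0.2449 (t = 3.0401), x⁻ = (3.0133, 4.9500) → reset → x⁺ = (2.6219, 4.7755), jump to mode 1
Mode 1: guard c·x = -3.5439 hit at Δt = 1.3076 (t = 4.3476), x⁻ = (1.8837, 3.1313) → reset → x⁺ = (1.8525, 3.5726), jump to mode 0
Mode 0: guard c·x = 5.7941 hit at Δt = 0.2419 (t = 4.5896), x⁻ = (2.9272, 5.0045) → reset → x⁺ = (2.5452, 4.8240), jump to mode 1
Mode 1: flow for 0.4883 to horizon, guard not reached → x = (2.4275, 4.1161)

1 1.5860 0->1
2 2.7952 1->0
3 3.0401 0->1
4 4.3476 1->0
5 4.5896 0->1
final: 1 2.4275 4.1161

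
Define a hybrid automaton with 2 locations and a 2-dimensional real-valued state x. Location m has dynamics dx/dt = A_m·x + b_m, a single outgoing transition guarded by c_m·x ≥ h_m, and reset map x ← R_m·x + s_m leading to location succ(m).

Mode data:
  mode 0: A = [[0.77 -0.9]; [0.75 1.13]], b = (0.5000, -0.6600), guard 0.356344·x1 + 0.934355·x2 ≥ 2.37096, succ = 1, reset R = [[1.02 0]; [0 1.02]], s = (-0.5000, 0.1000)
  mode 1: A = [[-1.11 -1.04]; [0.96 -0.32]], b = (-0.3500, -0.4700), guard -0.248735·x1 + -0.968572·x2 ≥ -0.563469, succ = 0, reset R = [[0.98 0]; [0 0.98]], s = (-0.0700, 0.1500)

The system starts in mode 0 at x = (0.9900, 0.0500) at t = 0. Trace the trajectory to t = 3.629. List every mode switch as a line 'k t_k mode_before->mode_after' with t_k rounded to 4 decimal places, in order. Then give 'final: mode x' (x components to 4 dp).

1 1.1551 0->1
2 2.4810 1->0
final: 0 -1.8446 -0.4003

Mode 0: guard c·x = 2.3710 hit at Δt = 1.1551 (t = 1.1551), x⁻ = (2.6480, 1.5276) → reset → x⁺ = (2.2009, 1.6582), jump to mode 1
Mode 1: guard c·x = -0.5635 hit at Δt = 1.3259 (t = 2.4810), x⁻ = (-0.7082, 0.7636) → reset → x⁺ = (-0.7641, 0.8984), jump to mode 0
Mode 0: flow for 1.1480 to horizon, guard not reached → x = (-1.8446, -0.4003)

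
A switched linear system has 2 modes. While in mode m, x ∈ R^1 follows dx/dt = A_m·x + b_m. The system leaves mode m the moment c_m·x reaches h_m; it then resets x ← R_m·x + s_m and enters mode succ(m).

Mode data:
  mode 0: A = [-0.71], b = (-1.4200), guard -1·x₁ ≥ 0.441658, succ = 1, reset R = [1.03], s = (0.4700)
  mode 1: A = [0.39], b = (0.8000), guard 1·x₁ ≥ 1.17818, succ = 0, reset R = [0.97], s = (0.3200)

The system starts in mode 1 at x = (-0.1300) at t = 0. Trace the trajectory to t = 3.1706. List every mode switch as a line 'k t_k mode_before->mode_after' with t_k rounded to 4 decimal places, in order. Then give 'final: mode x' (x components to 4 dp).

1 1.3316 1->0
2 2.4562 0->1
final: 1 0.6790

Mode 1: guard c·x = 1.1782 hit at Δt = 1.3316 (t = 1.3316), x⁻ = (1.1782) → reset → x⁺ = (1.4628), jump to mode 0
Mode 0: guard c·x = 0.4417 hit at Δt = 1.1246 (t = 2.4562), x⁻ = (-0.4417) → reset → x⁺ = (0.0151), jump to mode 1
Mode 1: flow for 0.7144 to horizon, guard not reached → x = (0.6790)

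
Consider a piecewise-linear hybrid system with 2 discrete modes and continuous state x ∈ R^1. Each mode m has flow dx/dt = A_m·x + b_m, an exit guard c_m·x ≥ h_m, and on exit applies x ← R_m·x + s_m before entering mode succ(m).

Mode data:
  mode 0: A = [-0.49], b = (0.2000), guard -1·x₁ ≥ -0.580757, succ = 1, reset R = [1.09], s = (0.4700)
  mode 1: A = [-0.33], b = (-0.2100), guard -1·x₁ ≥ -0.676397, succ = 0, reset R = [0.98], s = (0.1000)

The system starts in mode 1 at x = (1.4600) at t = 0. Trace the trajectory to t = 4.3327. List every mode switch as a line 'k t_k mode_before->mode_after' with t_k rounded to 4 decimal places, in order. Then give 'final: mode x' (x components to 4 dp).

1 1.4184 1->0
2 2.8885 0->1
3 3.7412 1->0
final: 0 0.6736

Mode 1: guard c·x = -0.6764 hit at Δt = 1.4184 (t = 1.4184), x⁻ = (0.6764) → reset → x⁺ = (0.7629), jump to mode 0
Mode 0: guard c·x = -0.5808 hit at Δt = 1.4701 (t = 2.8885), x⁻ = (0.5808) → reset → x⁺ = (1.1030), jump to mode 1
Mode 1: guard c·x = -0.6764 hit at Δt = 0.8527 (t = 3.7412), x⁻ = (0.6764) → reset → x⁺ = (0.7629), jump to mode 0
Mode 0: flow for 0.5915 to horizon, guard not reached → x = (0.6736)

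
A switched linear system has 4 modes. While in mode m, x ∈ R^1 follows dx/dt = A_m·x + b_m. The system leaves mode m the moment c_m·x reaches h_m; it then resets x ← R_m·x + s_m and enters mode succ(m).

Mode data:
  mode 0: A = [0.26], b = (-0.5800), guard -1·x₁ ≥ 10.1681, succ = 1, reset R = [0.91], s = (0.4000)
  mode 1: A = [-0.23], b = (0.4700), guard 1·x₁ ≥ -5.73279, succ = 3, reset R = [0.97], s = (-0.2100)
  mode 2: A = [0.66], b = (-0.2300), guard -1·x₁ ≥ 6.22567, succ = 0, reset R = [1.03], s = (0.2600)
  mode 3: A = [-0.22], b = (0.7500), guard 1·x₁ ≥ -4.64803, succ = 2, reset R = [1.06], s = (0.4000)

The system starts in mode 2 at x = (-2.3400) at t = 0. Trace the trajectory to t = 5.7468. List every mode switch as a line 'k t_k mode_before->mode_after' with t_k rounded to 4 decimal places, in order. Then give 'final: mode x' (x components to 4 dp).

1 1.3548 2->0
2 2.8601 0->1
3 4.3269 1->3
4 4.9199 3->2
5 5.3728 2->0
final: 0 -7.0085

Mode 2: guard c·x = 6.2257 hit at Δt = 1.3548 (t = 1.3548), x⁻ = (-6.2257) → reset → x⁺ = (-6.1524), jump to mode 0
Mode 0: guard c·x = 10.1681 hit at Δt = 1.5053 (t = 2.8601), x⁻ = (-10.1681) → reset → x⁺ = (-8.8530), jump to mode 1
Mode 1: guard c·x = -5.7328 hit at Δt = 1.4668 (t = 4.3269), x⁻ = (-5.7328) → reset → x⁺ = (-5.7708), jump to mode 3
Mode 3: guard c·x = -4.6480 hit at Δt = 0.5930 (t = 4.9199), x⁻ = (-4.6480) → reset → x⁺ = (-4.5269), jump to mode 2
Mode 2: guard c·x = 6.2257 hit at Δt = 0.4529 (t = 5.3728), x⁻ = (-6.2257) → reset → x⁺ = (-6.1524), jump to mode 0
Mode 0: flow for 0.3740 to horizon, guard not reached → x = (-7.0085)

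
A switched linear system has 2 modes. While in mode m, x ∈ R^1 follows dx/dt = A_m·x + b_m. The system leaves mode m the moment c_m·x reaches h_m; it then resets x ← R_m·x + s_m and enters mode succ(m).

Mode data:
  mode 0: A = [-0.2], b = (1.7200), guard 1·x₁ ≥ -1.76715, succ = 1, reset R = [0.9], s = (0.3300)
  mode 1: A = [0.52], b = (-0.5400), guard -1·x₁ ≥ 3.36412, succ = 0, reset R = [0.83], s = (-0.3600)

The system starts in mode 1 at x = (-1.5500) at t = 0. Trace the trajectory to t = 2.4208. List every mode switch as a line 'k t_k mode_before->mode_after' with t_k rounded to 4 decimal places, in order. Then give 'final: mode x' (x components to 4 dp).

1 1.0214 1->0
2 1.6484 0->1
final: 1 -2.3967

Mode 1: guard c·x = 3.3641 hit at Δt = 1.0214 (t = 1.0214), x⁻ = (-3.3641) → reset → x⁺ = (-3.1522), jump to mode 0
Mode 0: guard c·x = -1.7671 hit at Δt = 0.6270 (t = 1.6484), x⁻ = (-1.7671) → reset → x⁺ = (-1.2604), jump to mode 1
Mode 1: flow for 0.7724 to horizon, guard not reached → x = (-2.3967)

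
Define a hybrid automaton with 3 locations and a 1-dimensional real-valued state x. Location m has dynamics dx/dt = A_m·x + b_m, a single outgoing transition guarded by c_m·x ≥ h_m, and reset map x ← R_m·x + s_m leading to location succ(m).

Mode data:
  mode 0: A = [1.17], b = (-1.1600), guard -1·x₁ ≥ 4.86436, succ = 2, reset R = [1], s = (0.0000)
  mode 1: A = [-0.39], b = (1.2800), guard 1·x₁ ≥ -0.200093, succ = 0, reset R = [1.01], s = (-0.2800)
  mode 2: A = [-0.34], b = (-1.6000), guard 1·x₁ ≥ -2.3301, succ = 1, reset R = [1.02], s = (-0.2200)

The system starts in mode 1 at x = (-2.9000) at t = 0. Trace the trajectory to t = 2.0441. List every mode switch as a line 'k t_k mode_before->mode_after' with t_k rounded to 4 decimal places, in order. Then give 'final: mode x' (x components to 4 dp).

1 1.4718 1->0
final: 0 -1.8870

Mode 1: guard c·x = -0.2001 hit at Δt = 1.4718 (t = 1.4718), x⁻ = (-0.2001) → reset → x⁺ = (-0.4821), jump to mode 0
Mode 0: flow for 0.5723 to horizon, guard not reached → x = (-1.8870)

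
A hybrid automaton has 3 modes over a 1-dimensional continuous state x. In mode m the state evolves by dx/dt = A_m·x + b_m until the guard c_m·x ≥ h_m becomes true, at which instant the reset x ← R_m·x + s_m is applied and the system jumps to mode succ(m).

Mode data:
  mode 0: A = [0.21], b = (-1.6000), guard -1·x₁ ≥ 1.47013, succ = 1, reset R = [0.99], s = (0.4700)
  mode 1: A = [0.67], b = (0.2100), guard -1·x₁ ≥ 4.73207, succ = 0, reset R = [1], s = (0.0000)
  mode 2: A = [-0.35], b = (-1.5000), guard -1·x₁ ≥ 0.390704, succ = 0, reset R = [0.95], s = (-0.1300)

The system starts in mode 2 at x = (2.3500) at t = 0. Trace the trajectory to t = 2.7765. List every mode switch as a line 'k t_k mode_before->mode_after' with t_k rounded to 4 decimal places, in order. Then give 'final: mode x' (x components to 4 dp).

Mode 2: guard c·x = 0.3907 hit at Δt = 1.5222 (t = 1.5222), x⁻ = (-0.3907) → reset → x⁺ = (-0.5012), jump to mode 0
Mode 0: guard c·x = 1.4701 hit at Δt = 0.5368 (t = 2.0590), x⁻ = (-1.4701) → reset → x⁺ = (-0.9854), jump to mode 1
Mode 1: flow for 0.7175 to horizon, guard not reached → x = (-1.4002)

1 1.5222 2->0
2 2.0590 0->1
final: 1 -1.4002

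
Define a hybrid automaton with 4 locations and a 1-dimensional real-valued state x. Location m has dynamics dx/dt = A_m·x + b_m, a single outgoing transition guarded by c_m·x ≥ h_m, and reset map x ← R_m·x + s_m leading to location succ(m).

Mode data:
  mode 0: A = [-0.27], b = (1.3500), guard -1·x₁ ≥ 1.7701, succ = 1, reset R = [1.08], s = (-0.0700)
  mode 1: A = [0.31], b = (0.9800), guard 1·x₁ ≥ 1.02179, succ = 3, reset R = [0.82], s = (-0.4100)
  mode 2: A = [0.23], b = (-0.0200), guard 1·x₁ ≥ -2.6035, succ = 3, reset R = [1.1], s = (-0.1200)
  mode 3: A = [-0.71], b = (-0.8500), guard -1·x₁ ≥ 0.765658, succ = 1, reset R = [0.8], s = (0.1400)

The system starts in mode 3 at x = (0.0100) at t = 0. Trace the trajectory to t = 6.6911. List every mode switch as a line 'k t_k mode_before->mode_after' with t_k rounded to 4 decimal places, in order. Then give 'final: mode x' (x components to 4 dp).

1 1.4489 3->1
2 2.8746 1->3
3 4.7422 3->1
4 6.1679 1->3
final: 3 -0.0764

Mode 3: guard c·x = 0.7657 hit at Δt = 1.4489 (t = 1.4489), x⁻ = (-0.7657) → reset → x⁺ = (-0.4725), jump to mode 1
Mode 1: guard c·x = 1.0218 hit at Δt = 1.4257 (t = 2.8746), x⁻ = (1.0218) → reset → x⁺ = (0.4279), jump to mode 3
Mode 3: guard c·x = 0.7657 hit at Δt = 1.8676 (t = 4.7422), x⁻ = (-0.7657) → reset → x⁺ = (-0.4725), jump to mode 1
Mode 1: guard c·x = 1.0218 hit at Δt = 1.4257 (t = 6.1679), x⁻ = (1.0218) → reset → x⁺ = (0.4279), jump to mode 3
Mode 3: flow for 0.5232 to horizon, guard not reached → x = (-0.0764)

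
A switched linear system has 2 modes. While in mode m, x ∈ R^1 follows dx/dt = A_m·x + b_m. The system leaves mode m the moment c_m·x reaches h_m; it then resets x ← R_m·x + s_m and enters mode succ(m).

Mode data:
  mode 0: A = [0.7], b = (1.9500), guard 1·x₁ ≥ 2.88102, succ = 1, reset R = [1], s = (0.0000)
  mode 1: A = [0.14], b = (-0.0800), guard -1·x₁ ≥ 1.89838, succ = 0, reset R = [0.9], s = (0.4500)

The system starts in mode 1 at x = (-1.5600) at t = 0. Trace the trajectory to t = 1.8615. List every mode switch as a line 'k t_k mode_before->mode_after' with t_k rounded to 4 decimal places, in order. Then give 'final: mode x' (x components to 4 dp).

Mode 1: guard c·x = 1.8984 hit at Δt = 1.0525 (t = 1.0525), x⁻ = (-1.8984) → reset → x⁺ = (-1.2585), jump to mode 0
Mode 0: flow for 0.8090 to horizon, guard not reached → x = (-0.0952)

1 1.0525 1->0
final: 0 -0.0952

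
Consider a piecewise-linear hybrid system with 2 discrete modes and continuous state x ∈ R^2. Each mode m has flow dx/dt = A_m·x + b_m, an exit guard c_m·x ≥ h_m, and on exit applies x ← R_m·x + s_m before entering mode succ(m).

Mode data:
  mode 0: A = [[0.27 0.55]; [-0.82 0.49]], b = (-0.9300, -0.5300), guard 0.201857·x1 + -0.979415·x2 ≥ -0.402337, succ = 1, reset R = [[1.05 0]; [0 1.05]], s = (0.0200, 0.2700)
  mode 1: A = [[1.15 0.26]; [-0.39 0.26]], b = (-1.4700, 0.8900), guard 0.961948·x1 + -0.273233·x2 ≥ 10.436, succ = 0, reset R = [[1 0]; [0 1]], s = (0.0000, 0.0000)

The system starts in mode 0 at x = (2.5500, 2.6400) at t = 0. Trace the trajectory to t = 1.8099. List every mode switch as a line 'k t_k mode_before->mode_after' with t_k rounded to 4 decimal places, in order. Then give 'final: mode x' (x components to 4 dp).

1 0.7767 0->1
final: 1 9.0563 0.3034

Mode 0: guard c·x = -0.4023 hit at Δt = 0.7767 (t = 0.7767), x⁻ = (3.2820, 1.0872) → reset → x⁺ = (3.4661, 1.4116), jump to mode 1
Mode 1: flow for 1.0332 to horizon, guard not reached → x = (9.0563, 0.3034)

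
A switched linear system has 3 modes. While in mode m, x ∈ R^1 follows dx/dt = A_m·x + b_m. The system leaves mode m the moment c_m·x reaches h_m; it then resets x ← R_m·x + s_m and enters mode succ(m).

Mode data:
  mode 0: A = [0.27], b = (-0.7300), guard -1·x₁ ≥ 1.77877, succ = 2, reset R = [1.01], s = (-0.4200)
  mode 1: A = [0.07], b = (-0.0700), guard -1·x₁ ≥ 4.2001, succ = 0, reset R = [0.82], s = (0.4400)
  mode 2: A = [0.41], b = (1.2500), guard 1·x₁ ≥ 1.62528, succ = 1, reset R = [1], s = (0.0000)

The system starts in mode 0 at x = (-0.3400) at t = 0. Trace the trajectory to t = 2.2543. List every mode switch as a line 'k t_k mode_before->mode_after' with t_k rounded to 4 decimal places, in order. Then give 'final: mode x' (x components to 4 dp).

1 1.4337 0->2
final: 2 -1.8837

Mode 0: guard c·x = 1.7788 hit at Δt = 1.4337 (t = 1.4337), x⁻ = (-1.7788) → reset → x⁺ = (-2.2166), jump to mode 2
Mode 2: flow for 0.8206 to horizon, guard not reached → x = (-1.8837)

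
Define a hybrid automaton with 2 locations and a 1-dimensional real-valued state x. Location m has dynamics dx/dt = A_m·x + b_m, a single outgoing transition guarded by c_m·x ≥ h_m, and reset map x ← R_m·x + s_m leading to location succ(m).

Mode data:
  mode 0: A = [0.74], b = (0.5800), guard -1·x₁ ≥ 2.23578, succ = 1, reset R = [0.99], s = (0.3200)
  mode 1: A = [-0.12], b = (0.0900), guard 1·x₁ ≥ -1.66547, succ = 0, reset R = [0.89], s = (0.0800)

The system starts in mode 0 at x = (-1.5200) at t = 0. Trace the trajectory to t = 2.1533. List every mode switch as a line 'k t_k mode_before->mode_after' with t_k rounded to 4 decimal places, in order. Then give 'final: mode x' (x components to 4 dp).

Mode 0: guard c·x = 2.2358 hit at Δt = 0.9178 (t = 0.9178), x⁻ = (-2.2358) → reset → x⁺ = (-1.8934), jump to mode 1
Mode 1: guard c·x = -1.6655 hit at Δt = 0.7515 (t = 1.6693), x⁻ = (-1.6655) → reset → x⁺ = (-1.4023), jump to mode 0
Mode 0: flow for 0.4840 to horizon, guard not reached → x = (-1.6686)

1 0.9178 0->1
2 1.6693 1->0
final: 0 -1.6686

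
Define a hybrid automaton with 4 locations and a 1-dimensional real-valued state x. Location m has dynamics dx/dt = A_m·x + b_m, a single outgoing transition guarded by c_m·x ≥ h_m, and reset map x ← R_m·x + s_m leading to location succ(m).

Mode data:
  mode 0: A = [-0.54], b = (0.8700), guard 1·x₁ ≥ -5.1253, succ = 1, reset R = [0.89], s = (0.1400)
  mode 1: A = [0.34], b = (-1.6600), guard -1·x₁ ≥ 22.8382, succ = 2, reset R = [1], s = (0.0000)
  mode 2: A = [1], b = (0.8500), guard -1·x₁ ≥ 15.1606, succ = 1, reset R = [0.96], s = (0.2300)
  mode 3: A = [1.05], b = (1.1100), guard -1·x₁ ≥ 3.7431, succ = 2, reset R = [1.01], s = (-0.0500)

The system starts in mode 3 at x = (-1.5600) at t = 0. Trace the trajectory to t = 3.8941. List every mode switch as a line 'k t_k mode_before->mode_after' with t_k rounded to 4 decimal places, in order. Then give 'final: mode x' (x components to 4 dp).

Mode 3: guard c·x = 3.7431 hit at Δt = 1.5957 (t = 1.5957), x⁻ = (-3.7431) → reset → x⁺ = (-3.8305), jump to mode 2
Mode 2: guard c·x = 15.1606 hit at Δt = 1.5689 (t = 3.1646), x⁻ = (-15.1606) → reset → x⁺ = (-14.3242), jump to mode 1
Mode 1: flow for 0.7295 to horizon, guard not reached → x = (-19.7308)

1 1.5957 3->2
2 3.1646 2->1
final: 1 -19.7308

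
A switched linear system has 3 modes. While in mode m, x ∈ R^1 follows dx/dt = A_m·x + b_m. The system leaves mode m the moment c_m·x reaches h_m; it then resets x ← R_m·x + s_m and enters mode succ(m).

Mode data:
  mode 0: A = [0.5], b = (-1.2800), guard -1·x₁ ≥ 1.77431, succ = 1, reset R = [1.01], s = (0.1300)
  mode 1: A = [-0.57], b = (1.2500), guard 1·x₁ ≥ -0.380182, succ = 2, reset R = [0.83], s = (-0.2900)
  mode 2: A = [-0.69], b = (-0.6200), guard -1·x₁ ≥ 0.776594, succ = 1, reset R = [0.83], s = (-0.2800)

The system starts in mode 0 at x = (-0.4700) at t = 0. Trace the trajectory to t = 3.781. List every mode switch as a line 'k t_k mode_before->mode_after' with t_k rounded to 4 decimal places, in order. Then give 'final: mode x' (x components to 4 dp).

1 0.7160 0->1
2 1.4252 1->2
3 2.6955 2->1
4 3.0322 1->2
final: 2 -0.7238

Mode 0: guard c·x = 1.7743 hit at Δt = 0.7160 (t = 0.7160), x⁻ = (-1.7743) → reset → x⁺ = (-1.6621), jump to mode 1
Mode 1: guard c·x = -0.3802 hit at Δt = 0.7092 (t = 1.4252), x⁻ = (-0.3802) → reset → x⁺ = (-0.6056), jump to mode 2
Mode 2: guard c·x = 0.7766 hit at Δt = 1.2703 (t = 2.6955), x⁻ = (-0.7766) → reset → x⁺ = (-0.9246), jump to mode 1
Mode 1: guard c·x = -0.3802 hit at Δt = 0.3367 (t = 3.0322), x⁻ = (-0.3802) → reset → x⁺ = (-0.6056), jump to mode 2
Mode 2: flow for 0.7488 to horizon, guard not reached → x = (-0.7238)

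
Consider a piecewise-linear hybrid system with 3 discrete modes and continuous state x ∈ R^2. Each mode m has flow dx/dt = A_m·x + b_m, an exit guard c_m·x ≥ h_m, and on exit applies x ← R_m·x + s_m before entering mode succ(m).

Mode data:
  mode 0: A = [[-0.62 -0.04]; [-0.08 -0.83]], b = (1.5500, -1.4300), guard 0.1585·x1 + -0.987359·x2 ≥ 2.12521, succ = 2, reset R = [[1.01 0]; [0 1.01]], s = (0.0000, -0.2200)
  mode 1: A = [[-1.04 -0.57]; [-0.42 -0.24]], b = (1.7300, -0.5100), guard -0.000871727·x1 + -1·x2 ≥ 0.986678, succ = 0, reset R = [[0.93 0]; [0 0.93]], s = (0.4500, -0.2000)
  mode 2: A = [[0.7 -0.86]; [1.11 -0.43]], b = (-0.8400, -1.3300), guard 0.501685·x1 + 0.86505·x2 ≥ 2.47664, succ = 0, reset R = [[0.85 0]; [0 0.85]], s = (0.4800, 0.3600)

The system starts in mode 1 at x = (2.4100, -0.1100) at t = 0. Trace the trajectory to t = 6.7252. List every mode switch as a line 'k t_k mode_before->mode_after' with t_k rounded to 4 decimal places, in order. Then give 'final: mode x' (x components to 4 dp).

1 0.6619 1->0
2 2.2512 0->2
3 3.0087 2->0
4 5.4262 0->2
5 6.0546 2->0
final: 0 3.7699 -0.6101

Mode 1: guard c·x = 0.9867 hit at Δt = 0.6619 (t = 0.6619), x⁻ = (2.2063, -0.9886) → reset → x⁺ = (2.5019, -1.1194), jump to mode 0
Mode 0: guard c·x = 2.1252 hit at Δt = 1.5893 (t = 2.2512), x⁻ = (2.5631, -1.7410) → reset → x⁺ = (2.5887, -1.9784), jump to mode 2
Mode 2: guard c·x = 2.4766 hit at Δt = 0.7575 (t = 3.0087), x⁻ = (4.4273, 0.2954) → reset → x⁺ = (4.2432, 0.6111), jump to mode 0
Mode 0: guard c·x = 2.1252 hit at Δt = 2.4175 (t = 5.4262), x⁻ = (2.9473, -1.6793) → reset → x⁺ = (2.9768, -1.9161), jump to mode 2
Mode 2: guard c·x = 2.4766 hit at Δt = 0.6284 (t = 6.0546), x⁻ = (4.6351, 0.1749) → reset → x⁺ = (4.4199, 0.5086), jump to mode 0
Mode 0: flow for 0.6706 to horizon, guard not reached → x = (3.7699, -0.6101)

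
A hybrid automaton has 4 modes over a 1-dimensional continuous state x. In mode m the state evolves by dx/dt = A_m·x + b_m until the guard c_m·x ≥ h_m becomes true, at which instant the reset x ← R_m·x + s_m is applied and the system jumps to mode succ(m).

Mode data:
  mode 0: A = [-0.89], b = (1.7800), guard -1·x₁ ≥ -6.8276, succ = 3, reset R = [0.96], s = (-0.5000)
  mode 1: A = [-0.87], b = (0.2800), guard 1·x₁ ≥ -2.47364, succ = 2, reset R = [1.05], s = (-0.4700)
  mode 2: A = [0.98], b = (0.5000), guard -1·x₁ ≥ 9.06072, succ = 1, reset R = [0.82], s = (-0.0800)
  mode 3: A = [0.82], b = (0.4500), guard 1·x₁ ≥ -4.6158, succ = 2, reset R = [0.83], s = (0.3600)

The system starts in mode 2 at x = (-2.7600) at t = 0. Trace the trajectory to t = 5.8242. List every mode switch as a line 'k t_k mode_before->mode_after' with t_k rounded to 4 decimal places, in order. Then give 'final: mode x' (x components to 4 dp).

Mode 2: guard c·x = 9.0607 hit at Δt = 1.3624 (t = 1.3624), x⁻ = (-9.0607) → reset → x⁺ = (-7.5098), jump to mode 1
Mode 1: guard c·x = -2.4736 hit at Δt = 1.1841 (t = 2.5465), x⁻ = (-2.4736) → reset → x⁺ = (-3.0673), jump to mode 2
Mode 2: guard c·x = 9.0607 hit at Δt = 1.2317 (t = 3.7782), x⁻ = (-9.0607) → reset → x⁺ = (-7.5098), jump to mode 1
Mode 1: guard c·x = -2.4736 hit at Δt = 1.1841 (t = 4.9623), x⁻ = (-2.4736) → reset → x⁺ = (-3.0673), jump to mode 2
Mode 2: flow for 0.8619 to horizon, guard not reached → x = (-6.4608)

1 1.3624 2->1
2 2.5465 1->2
3 3.7782 2->1
4 4.9623 1->2
final: 2 -6.4608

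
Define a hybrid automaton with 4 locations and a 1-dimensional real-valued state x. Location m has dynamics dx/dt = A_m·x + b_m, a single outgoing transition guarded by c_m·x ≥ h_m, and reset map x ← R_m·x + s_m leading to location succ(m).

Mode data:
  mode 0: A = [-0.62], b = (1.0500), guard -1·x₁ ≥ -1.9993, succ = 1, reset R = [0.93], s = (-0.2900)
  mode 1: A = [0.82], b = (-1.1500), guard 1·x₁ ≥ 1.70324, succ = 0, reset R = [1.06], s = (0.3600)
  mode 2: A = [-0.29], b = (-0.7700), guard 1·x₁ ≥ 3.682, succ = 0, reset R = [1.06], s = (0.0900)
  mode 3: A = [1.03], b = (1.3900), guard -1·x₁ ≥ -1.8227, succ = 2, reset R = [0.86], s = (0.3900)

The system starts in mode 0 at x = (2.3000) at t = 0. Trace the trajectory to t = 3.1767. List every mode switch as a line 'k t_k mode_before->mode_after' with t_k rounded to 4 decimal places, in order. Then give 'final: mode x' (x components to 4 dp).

Mode 0: guard c·x = -1.9993 hit at Δt = 1.1046 (t = 1.1046), x⁻ = (1.9993) → reset → x⁺ = (1.5693), jump to mode 1
Mode 1: guard c·x = 1.7032 hit at Δt = 0.7183 (t = 1.8229), x⁻ = (1.7032) → reset → x⁺ = (2.1654), jump to mode 0
Mode 0: guard c·x = -1.9993 hit at Δt = 0.6999 (t = 2.5228), x⁻ = (1.9993) → reset → x⁺ = (1.5693), jump to mode 1
Mode 1: flow for 0.6539 to horizon, guard not reached → x = (1.6878)

1 1.1046 0->1
2 1.8229 1->0
3 2.5228 0->1
final: 1 1.6878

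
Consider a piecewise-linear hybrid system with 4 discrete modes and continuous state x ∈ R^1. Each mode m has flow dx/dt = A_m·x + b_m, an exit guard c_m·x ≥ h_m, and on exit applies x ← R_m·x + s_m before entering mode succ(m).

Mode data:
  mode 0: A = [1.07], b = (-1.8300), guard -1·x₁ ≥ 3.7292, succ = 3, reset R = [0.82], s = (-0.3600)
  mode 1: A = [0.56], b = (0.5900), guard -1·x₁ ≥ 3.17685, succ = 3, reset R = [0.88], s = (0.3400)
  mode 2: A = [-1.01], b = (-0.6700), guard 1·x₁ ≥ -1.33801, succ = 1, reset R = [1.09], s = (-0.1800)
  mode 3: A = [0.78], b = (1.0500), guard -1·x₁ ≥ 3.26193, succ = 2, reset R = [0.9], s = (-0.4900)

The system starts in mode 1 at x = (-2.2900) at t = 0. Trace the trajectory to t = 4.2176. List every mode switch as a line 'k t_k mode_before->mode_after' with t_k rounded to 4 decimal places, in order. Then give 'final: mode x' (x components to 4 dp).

1 0.9656 1->3
2 1.6659 3->2
3 3.0616 2->1
final: 1 -2.1709

Mode 1: guard c·x = 3.1768 hit at Δt = 0.9656 (t = 0.9656), x⁻ = (-3.1768) → reset → x⁺ = (-2.4556), jump to mode 3
Mode 3: guard c·x = 3.2619 hit at Δt = 0.7003 (t = 1.6659), x⁻ = (-3.2619) → reset → x⁺ = (-3.4257), jump to mode 2
Mode 2: guard c·x = -1.3380 hit at Δt = 1.3957 (t = 3.0616), x⁻ = (-1.3380) → reset → x⁺ = (-1.6384), jump to mode 1
Mode 1: flow for 1.1560 to horizon, guard not reached → x = (-2.1709)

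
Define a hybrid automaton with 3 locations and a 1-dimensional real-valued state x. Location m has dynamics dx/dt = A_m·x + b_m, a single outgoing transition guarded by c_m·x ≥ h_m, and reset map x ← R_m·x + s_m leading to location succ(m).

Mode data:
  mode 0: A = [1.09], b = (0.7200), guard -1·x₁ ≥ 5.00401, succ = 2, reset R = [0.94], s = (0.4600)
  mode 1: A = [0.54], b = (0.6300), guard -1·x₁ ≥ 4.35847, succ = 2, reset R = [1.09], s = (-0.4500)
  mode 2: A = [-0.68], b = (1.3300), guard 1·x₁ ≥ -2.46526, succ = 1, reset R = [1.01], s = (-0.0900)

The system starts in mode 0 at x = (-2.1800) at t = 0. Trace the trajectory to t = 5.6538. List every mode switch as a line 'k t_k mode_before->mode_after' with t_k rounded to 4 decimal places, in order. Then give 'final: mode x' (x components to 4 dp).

1 0.9636 0->2
2 1.4608 2->1
3 2.9695 1->2
4 3.6778 2->1
5 5.1865 1->2
final: 2 -3.2525

Mode 0: guard c·x = 5.0040 hit at Δt = 0.9636 (t = 0.9636), x⁻ = (-5.0040) → reset → x⁺ = (-4.2438), jump to mode 2
Mode 2: guard c·x = -2.4653 hit at Δt = 0.4972 (t = 1.4608), x⁻ = (-2.4653) → reset → x⁺ = (-2.5799), jump to mode 1
Mode 1: guard c·x = 4.3585 hit at Δt = 1.5087 (t = 2.9695), x⁻ = (-4.3585) → reset → x⁺ = (-5.2007), jump to mode 2
Mode 2: guard c·x = -2.4653 hit at Δt = 0.7083 (t = 3.6778), x⁻ = (-2.4653) → reset → x⁺ = (-2.5799), jump to mode 1
Mode 1: guard c·x = 4.3585 hit at Δt = 1.5087 (t = 5.1865), x⁻ = (-4.3585) → reset → x⁺ = (-5.2007), jump to mode 2
Mode 2: flow for 0.4673 to horizon, guard not reached → x = (-3.2525)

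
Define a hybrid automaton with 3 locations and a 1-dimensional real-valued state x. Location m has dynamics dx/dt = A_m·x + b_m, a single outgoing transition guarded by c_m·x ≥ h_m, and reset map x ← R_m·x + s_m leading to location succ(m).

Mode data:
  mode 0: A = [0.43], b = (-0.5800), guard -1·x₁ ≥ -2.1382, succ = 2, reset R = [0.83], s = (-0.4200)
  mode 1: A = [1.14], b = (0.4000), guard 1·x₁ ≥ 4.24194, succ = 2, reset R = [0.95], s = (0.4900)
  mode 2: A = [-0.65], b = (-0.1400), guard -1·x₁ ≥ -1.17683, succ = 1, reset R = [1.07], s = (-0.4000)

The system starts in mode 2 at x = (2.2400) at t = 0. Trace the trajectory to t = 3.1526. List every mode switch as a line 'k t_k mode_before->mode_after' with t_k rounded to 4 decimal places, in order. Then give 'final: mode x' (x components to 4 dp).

1 0.8729 2->1
2 2.0429 1->2
final: 2 2.0865

Mode 2: guard c·x = -1.1768 hit at Δt = 0.8729 (t = 0.8729), x⁻ = (1.1768) → reset → x⁺ = (0.8592), jump to mode 1
Mode 1: guard c·x = 4.2419 hit at Δt = 1.1700 (t = 2.0429), x⁻ = (4.2419) → reset → x⁺ = (4.5198), jump to mode 2
Mode 2: flow for 1.1097 to horizon, guard not reached → x = (2.0865)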